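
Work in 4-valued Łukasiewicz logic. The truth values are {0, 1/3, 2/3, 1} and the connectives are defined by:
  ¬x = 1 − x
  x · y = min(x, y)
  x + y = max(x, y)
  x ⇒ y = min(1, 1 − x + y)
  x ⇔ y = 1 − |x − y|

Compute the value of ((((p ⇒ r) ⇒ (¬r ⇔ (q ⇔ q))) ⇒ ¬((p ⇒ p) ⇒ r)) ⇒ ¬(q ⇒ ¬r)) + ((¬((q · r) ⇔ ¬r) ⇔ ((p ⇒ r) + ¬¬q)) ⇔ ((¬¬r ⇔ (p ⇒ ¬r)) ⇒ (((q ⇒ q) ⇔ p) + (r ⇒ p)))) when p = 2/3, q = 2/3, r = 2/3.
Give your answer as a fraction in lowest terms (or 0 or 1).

1/3

p ⇒ r = 2/3 ⇒ 2/3 = 1
¬r = ¬2/3 = 1/3
q ⇔ q = 2/3 ⇔ 2/3 = 1
¬r ⇔ (q ⇔ q) = 1/3 ⇔ 1 = 1/3
(p ⇒ r) ⇒ (¬r ⇔ (q ⇔ q)) = 1 ⇒ 1/3 = 1/3
p ⇒ p = 2/3 ⇒ 2/3 = 1
(p ⇒ p) ⇒ r = 1 ⇒ 2/3 = 2/3
¬((p ⇒ p) ⇒ r) = ¬2/3 = 1/3
((p ⇒ r) ⇒ (¬r ⇔ (q ⇔ q))) ⇒ ¬((p ⇒ p) ⇒ r) = 1/3 ⇒ 1/3 = 1
¬r = ¬2/3 = 1/3
q ⇒ ¬r = 2/3 ⇒ 1/3 = 2/3
¬(q ⇒ ¬r) = ¬2/3 = 1/3
(((p ⇒ r) ⇒ (¬r ⇔ (q ⇔ q))) ⇒ ¬((p ⇒ p) ⇒ r)) ⇒ ¬(q ⇒ ¬r) = 1 ⇒ 1/3 = 1/3
q · r = 2/3 · 2/3 = 2/3
¬r = ¬2/3 = 1/3
(q · r) ⇔ ¬r = 2/3 ⇔ 1/3 = 2/3
¬((q · r) ⇔ ¬r) = ¬2/3 = 1/3
p ⇒ r = 2/3 ⇒ 2/3 = 1
¬q = ¬2/3 = 1/3
¬¬q = ¬1/3 = 2/3
(p ⇒ r) + ¬¬q = 1 + 2/3 = 1
¬((q · r) ⇔ ¬r) ⇔ ((p ⇒ r) + ¬¬q) = 1/3 ⇔ 1 = 1/3
¬r = ¬2/3 = 1/3
¬¬r = ¬1/3 = 2/3
¬r = ¬2/3 = 1/3
p ⇒ ¬r = 2/3 ⇒ 1/3 = 2/3
¬¬r ⇔ (p ⇒ ¬r) = 2/3 ⇔ 2/3 = 1
q ⇒ q = 2/3 ⇒ 2/3 = 1
(q ⇒ q) ⇔ p = 1 ⇔ 2/3 = 2/3
r ⇒ p = 2/3 ⇒ 2/3 = 1
((q ⇒ q) ⇔ p) + (r ⇒ p) = 2/3 + 1 = 1
(¬¬r ⇔ (p ⇒ ¬r)) ⇒ (((q ⇒ q) ⇔ p) + (r ⇒ p)) = 1 ⇒ 1 = 1
(¬((q · r) ⇔ ¬r) ⇔ ((p ⇒ r) + ¬¬q)) ⇔ ((¬¬r ⇔ (p ⇒ ¬r)) ⇒ (((q ⇒ q) ⇔ p) + (r ⇒ p))) = 1/3 ⇔ 1 = 1/3
((((p ⇒ r) ⇒ (¬r ⇔ (q ⇔ q))) ⇒ ¬((p ⇒ p) ⇒ r)) ⇒ ¬(q ⇒ ¬r)) + ((¬((q · r) ⇔ ¬r) ⇔ ((p ⇒ r) + ¬¬q)) ⇔ ((¬¬r ⇔ (p ⇒ ¬r)) ⇒ (((q ⇒ q) ⇔ p) + (r ⇒ p)))) = 1/3 + 1/3 = 1/3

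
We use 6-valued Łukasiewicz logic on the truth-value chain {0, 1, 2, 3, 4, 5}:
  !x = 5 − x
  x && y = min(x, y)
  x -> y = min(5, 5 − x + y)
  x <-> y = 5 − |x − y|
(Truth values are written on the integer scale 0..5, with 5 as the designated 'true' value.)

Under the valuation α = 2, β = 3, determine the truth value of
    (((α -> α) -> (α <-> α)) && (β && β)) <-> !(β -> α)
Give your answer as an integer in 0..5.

3

α -> α = 2 -> 2 = 5
α <-> α = 2 <-> 2 = 5
(α -> α) -> (α <-> α) = 5 -> 5 = 5
β && β = 3 && 3 = 3
((α -> α) -> (α <-> α)) && (β && β) = 5 && 3 = 3
β -> α = 3 -> 2 = 4
!(β -> α) = !4 = 1
(((α -> α) -> (α <-> α)) && (β && β)) <-> !(β -> α) = 3 <-> 1 = 3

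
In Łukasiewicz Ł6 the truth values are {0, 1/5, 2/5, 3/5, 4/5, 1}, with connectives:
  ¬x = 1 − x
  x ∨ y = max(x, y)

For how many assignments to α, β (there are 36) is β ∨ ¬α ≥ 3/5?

value 1: 11 assignments (counts)
value 4/5: 9 assignments (counts)
value 3/5: 7 assignments (counts)
value 2/5: 5 assignments
value 1/5: 3 assignments
value 0: 1 assignment
So 27 of the 36 assignments meet the threshold.

27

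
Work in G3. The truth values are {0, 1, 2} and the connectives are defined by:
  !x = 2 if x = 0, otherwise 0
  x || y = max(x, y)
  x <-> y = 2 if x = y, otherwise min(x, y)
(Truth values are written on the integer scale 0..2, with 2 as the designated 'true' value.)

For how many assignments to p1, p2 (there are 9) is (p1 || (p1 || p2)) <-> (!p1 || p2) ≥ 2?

p1 = 0, p2 = 0 ↦ 0  <
p1 = 0, p2 = 1 ↦ 1  <
p1 = 0, p2 = 2 ↦ 2  ≥
p1 = 1, p2 = 0 ↦ 0  <
p1 = 1, p2 = 1 ↦ 2  ≥
p1 = 1, p2 = 2 ↦ 2  ≥
p1 = 2, p2 = 0 ↦ 0  <
p1 = 2, p2 = 1 ↦ 1  <
p1 = 2, p2 = 2 ↦ 2  ≥
So 4 of the 9 assignments meet the threshold.

4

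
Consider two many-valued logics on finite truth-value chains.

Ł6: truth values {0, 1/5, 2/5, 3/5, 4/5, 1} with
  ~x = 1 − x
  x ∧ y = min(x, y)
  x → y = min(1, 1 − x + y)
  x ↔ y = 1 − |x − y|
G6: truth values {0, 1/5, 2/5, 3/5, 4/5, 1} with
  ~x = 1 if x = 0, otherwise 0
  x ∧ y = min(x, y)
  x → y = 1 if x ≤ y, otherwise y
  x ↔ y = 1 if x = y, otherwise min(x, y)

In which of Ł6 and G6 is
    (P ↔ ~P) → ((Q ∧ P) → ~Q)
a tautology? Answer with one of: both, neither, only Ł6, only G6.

In Ł6: at P = 2/5, Q = 1 the value is 4/5 — not a tautology.
In G6: every assignment gives 1 — tautology.

only G6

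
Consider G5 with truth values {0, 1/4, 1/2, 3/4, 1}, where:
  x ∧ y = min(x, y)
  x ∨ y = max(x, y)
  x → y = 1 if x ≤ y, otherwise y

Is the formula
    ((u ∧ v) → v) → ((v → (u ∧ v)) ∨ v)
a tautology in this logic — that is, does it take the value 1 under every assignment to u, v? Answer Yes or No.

Counterexample: take u = 0, v = 1/4.
u ∧ v = 0 ∧ 1/4 = 0
(u ∧ v) → v = 0 → 1/4 = 1
u ∧ v = 0 ∧ 1/4 = 0
v → (u ∧ v) = 1/4 → 0 = 0
(v → (u ∧ v)) ∨ v = 0 ∨ 1/4 = 1/4
((u ∧ v) → v) → ((v → (u ∧ v)) ∨ v) = 1 → 1/4 = 1/4
This gives 1/4 ≠ 1.

No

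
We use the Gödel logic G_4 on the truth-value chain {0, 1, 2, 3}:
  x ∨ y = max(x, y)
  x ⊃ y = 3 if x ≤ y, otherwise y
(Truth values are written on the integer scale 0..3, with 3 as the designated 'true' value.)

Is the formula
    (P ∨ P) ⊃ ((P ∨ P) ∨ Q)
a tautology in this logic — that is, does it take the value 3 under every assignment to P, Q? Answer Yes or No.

Yes

P = 0, Q = 0 ↦ 3
P = 0, Q = 1 ↦ 3
P = 0, Q = 2 ↦ 3
P = 0, Q = 3 ↦ 3
P = 1, Q = 0 ↦ 3
P = 1, Q = 1 ↦ 3
P = 1, Q = 2 ↦ 3
P = 1, Q = 3 ↦ 3
P = 2, Q = 0 ↦ 3
P = 2, Q = 1 ↦ 3
P = 2, Q = 2 ↦ 3
P = 2, Q = 3 ↦ 3
P = 3, Q = 0 ↦ 3
P = 3, Q = 1 ↦ 3
P = 3, Q = 2 ↦ 3
P = 3, Q = 3 ↦ 3
Every assignment gives a value ≥ 3.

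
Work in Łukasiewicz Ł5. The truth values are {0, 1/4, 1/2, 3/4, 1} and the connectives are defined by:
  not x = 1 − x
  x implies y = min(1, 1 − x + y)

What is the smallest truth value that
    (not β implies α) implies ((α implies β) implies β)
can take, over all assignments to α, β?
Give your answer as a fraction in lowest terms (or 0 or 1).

1/2

Take α = 1/2, β = 1/2:
not β = not 1/2 = 1/2
not β implies α = 1/2 implies 1/2 = 1
α implies β = 1/2 implies 1/2 = 1
(α implies β) implies β = 1 implies 1/2 = 1/2
(not β implies α) implies ((α implies β) implies β) = 1 implies 1/2 = 1/2
No assignment yields a value below 1/2, so this is the minimum.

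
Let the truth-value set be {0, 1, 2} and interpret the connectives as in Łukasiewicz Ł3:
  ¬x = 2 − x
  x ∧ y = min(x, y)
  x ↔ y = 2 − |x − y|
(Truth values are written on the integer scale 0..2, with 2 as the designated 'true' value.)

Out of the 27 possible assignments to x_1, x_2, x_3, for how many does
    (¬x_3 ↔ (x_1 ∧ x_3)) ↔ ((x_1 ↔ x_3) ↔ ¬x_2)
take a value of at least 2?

value 2: 10 assignments (counts)
value 1: 11 assignments
value 0: 6 assignments
So 10 of the 27 assignments meet the threshold.

10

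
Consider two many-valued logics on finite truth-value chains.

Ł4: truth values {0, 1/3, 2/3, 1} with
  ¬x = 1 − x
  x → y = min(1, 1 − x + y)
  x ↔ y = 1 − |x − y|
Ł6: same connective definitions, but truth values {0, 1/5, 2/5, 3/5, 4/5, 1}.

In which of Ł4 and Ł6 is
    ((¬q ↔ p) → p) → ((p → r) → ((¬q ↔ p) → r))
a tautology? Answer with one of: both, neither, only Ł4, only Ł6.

both

In Ł4: every assignment gives 1 — tautology.
In Ł6: every assignment gives 1 — tautology.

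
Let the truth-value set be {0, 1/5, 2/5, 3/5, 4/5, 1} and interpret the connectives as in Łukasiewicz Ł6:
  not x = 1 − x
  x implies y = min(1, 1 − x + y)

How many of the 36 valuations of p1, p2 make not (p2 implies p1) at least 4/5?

3

value 1: 1 assignment (counts)
value 4/5: 2 assignments (counts)
value 3/5: 3 assignments
value 2/5: 4 assignments
value 1/5: 5 assignments
value 0: 21 assignments
So 3 of the 36 assignments meet the threshold.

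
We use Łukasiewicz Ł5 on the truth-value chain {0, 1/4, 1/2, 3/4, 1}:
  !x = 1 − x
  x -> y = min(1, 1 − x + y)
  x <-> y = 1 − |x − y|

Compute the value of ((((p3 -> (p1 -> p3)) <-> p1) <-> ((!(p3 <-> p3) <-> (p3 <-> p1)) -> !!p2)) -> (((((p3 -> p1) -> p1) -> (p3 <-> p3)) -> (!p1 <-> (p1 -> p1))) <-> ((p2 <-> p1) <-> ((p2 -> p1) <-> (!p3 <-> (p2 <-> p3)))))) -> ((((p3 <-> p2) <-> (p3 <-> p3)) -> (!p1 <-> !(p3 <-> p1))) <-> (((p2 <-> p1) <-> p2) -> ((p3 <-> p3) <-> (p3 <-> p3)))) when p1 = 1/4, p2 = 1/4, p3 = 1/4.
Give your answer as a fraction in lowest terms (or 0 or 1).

1/4

p1 -> p3 = 1/4 -> 1/4 = 1
p3 -> (p1 -> p3) = 1/4 -> 1 = 1
(p3 -> (p1 -> p3)) <-> p1 = 1 <-> 1/4 = 1/4
p3 <-> p3 = 1/4 <-> 1/4 = 1
!(p3 <-> p3) = !1 = 0
p3 <-> p1 = 1/4 <-> 1/4 = 1
!(p3 <-> p3) <-> (p3 <-> p1) = 0 <-> 1 = 0
!p2 = !1/4 = 3/4
!!p2 = !3/4 = 1/4
(!(p3 <-> p3) <-> (p3 <-> p1)) -> !!p2 = 0 -> 1/4 = 1
((p3 -> (p1 -> p3)) <-> p1) <-> ((!(p3 <-> p3) <-> (p3 <-> p1)) -> !!p2) = 1/4 <-> 1 = 1/4
p3 -> p1 = 1/4 -> 1/4 = 1
(p3 -> p1) -> p1 = 1 -> 1/4 = 1/4
p3 <-> p3 = 1/4 <-> 1/4 = 1
((p3 -> p1) -> p1) -> (p3 <-> p3) = 1/4 -> 1 = 1
!p1 = !1/4 = 3/4
p1 -> p1 = 1/4 -> 1/4 = 1
!p1 <-> (p1 -> p1) = 3/4 <-> 1 = 3/4
(((p3 -> p1) -> p1) -> (p3 <-> p3)) -> (!p1 <-> (p1 -> p1)) = 1 -> 3/4 = 3/4
p2 <-> p1 = 1/4 <-> 1/4 = 1
p2 -> p1 = 1/4 -> 1/4 = 1
!p3 = !1/4 = 3/4
p2 <-> p3 = 1/4 <-> 1/4 = 1
!p3 <-> (p2 <-> p3) = 3/4 <-> 1 = 3/4
(p2 -> p1) <-> (!p3 <-> (p2 <-> p3)) = 1 <-> 3/4 = 3/4
(p2 <-> p1) <-> ((p2 -> p1) <-> (!p3 <-> (p2 <-> p3))) = 1 <-> 3/4 = 3/4
((((p3 -> p1) -> p1) -> (p3 <-> p3)) -> (!p1 <-> (p1 -> p1))) <-> ((p2 <-> p1) <-> ((p2 -> p1) <-> (!p3 <-> (p2 <-> p3)))) = 3/4 <-> 3/4 = 1
(((p3 -> (p1 -> p3)) <-> p1) <-> ((!(p3 <-> p3) <-> (p3 <-> p1)) -> !!p2)) -> (((((p3 -> p1) -> p1) -> (p3 <-> p3)) -> (!p1 <-> (p1 -> p1))) <-> ((p2 <-> p1) <-> ((p2 -> p1) <-> (!p3 <-> (p2 <-> p3))))) = 1/4 -> 1 = 1
p3 <-> p2 = 1/4 <-> 1/4 = 1
p3 <-> p3 = 1/4 <-> 1/4 = 1
(p3 <-> p2) <-> (p3 <-> p3) = 1 <-> 1 = 1
!p1 = !1/4 = 3/4
p3 <-> p1 = 1/4 <-> 1/4 = 1
!(p3 <-> p1) = !1 = 0
!p1 <-> !(p3 <-> p1) = 3/4 <-> 0 = 1/4
((p3 <-> p2) <-> (p3 <-> p3)) -> (!p1 <-> !(p3 <-> p1)) = 1 -> 1/4 = 1/4
p2 <-> p1 = 1/4 <-> 1/4 = 1
(p2 <-> p1) <-> p2 = 1 <-> 1/4 = 1/4
p3 <-> p3 = 1/4 <-> 1/4 = 1
p3 <-> p3 = 1/4 <-> 1/4 = 1
(p3 <-> p3) <-> (p3 <-> p3) = 1 <-> 1 = 1
((p2 <-> p1) <-> p2) -> ((p3 <-> p3) <-> (p3 <-> p3)) = 1/4 -> 1 = 1
(((p3 <-> p2) <-> (p3 <-> p3)) -> (!p1 <-> !(p3 <-> p1))) <-> (((p2 <-> p1) <-> p2) -> ((p3 <-> p3) <-> (p3 <-> p3))) = 1/4 <-> 1 = 1/4
((((p3 -> (p1 -> p3)) <-> p1) <-> ((!(p3 <-> p3) <-> (p3 <-> p1)) -> !!p2)) -> (((((p3 -> p1) -> p1) -> (p3 <-> p3)) -> (!p1 <-> (p1 -> p1))) <-> ((p2 <-> p1) <-> ((p2 -> p1) <-> (!p3 <-> (p2 <-> p3)))))) -> ((((p3 <-> p2) <-> (p3 <-> p3)) -> (!p1 <-> !(p3 <-> p1))) <-> (((p2 <-> p1) <-> p2) -> ((p3 <-> p3) <-> (p3 <-> p3)))) = 1 -> 1/4 = 1/4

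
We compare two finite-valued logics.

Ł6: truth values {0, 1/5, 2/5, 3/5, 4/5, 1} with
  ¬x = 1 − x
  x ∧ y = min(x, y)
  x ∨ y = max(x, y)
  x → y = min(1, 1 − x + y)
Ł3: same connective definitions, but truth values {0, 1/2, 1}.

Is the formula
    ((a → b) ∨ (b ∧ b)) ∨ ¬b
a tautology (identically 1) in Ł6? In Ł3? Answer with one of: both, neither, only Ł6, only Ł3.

neither

In Ł6: at a = 2/5, b = 1/5 the value is 4/5 — not a tautology.
In Ł3: at a = 1, b = 1/2 the value is 1/2 — not a tautology.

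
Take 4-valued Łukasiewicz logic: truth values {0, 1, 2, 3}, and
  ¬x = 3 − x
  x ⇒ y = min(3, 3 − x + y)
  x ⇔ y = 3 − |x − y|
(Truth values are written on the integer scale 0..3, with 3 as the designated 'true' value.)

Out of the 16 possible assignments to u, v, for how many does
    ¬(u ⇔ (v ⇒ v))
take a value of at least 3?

4

u = 0, v = 0 ↦ 3  ≥
u = 0, v = 1 ↦ 3  ≥
u = 0, v = 2 ↦ 3  ≥
u = 0, v = 3 ↦ 3  ≥
u = 1, v = 0 ↦ 2  <
u = 1, v = 1 ↦ 2  <
u = 1, v = 2 ↦ 2  <
u = 1, v = 3 ↦ 2  <
u = 2, v = 0 ↦ 1  <
u = 2, v = 1 ↦ 1  <
u = 2, v = 2 ↦ 1  <
u = 2, v = 3 ↦ 1  <
u = 3, v = 0 ↦ 0  <
u = 3, v = 1 ↦ 0  <
u = 3, v = 2 ↦ 0  <
u = 3, v = 3 ↦ 0  <
So 4 of the 16 assignments meet the threshold.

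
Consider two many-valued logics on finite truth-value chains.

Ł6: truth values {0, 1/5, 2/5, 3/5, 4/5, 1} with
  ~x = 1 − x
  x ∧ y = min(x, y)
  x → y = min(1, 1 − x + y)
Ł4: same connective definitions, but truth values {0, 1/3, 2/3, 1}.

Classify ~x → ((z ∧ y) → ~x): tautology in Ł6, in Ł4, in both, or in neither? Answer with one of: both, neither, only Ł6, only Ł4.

In Ł6: every assignment gives 1 — tautology.
In Ł4: every assignment gives 1 — tautology.

both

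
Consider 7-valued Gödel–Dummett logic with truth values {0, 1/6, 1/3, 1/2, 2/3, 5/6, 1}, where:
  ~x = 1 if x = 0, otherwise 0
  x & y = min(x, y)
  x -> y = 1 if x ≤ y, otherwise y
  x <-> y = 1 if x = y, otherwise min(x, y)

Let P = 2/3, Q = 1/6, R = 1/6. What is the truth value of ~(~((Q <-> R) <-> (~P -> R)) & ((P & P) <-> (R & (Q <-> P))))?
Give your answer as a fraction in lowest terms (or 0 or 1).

Q <-> R = 1/6 <-> 1/6 = 1
~P = ~2/3 = 0
~P -> R = 0 -> 1/6 = 1
(Q <-> R) <-> (~P -> R) = 1 <-> 1 = 1
~((Q <-> R) <-> (~P -> R)) = ~1 = 0
P & P = 2/3 & 2/3 = 2/3
Q <-> P = 1/6 <-> 2/3 = 1/6
R & (Q <-> P) = 1/6 & 1/6 = 1/6
(P & P) <-> (R & (Q <-> P)) = 2/3 <-> 1/6 = 1/6
~((Q <-> R) <-> (~P -> R)) & ((P & P) <-> (R & (Q <-> P))) = 0 & 1/6 = 0
~(~((Q <-> R) <-> (~P -> R)) & ((P & P) <-> (R & (Q <-> P)))) = ~0 = 1

1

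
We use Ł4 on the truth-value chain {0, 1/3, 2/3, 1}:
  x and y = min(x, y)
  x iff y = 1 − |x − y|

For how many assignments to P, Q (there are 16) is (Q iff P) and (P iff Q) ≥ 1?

4

P = 0, Q = 0 ↦ 1  ≥
P = 0, Q = 1/3 ↦ 2/3  <
P = 0, Q = 2/3 ↦ 1/3  <
P = 0, Q = 1 ↦ 0  <
P = 1/3, Q = 0 ↦ 2/3  <
P = 1/3, Q = 1/3 ↦ 1  ≥
P = 1/3, Q = 2/3 ↦ 2/3  <
P = 1/3, Q = 1 ↦ 1/3  <
P = 2/3, Q = 0 ↦ 1/3  <
P = 2/3, Q = 1/3 ↦ 2/3  <
P = 2/3, Q = 2/3 ↦ 1  ≥
P = 2/3, Q = 1 ↦ 2/3  <
P = 1, Q = 0 ↦ 0  <
P = 1, Q = 1/3 ↦ 1/3  <
P = 1, Q = 2/3 ↦ 2/3  <
P = 1, Q = 1 ↦ 1  ≥
So 4 of the 16 assignments meet the threshold.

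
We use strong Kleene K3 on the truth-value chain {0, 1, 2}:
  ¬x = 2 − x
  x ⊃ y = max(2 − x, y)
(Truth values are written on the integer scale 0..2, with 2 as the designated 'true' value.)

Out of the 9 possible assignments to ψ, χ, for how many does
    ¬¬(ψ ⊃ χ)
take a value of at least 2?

5

ψ = 0, χ = 0 ↦ 2  ≥
ψ = 0, χ = 1 ↦ 2  ≥
ψ = 0, χ = 2 ↦ 2  ≥
ψ = 1, χ = 0 ↦ 1  <
ψ = 1, χ = 1 ↦ 1  <
ψ = 1, χ = 2 ↦ 2  ≥
ψ = 2, χ = 0 ↦ 0  <
ψ = 2, χ = 1 ↦ 1  <
ψ = 2, χ = 2 ↦ 2  ≥
So 5 of the 9 assignments meet the threshold.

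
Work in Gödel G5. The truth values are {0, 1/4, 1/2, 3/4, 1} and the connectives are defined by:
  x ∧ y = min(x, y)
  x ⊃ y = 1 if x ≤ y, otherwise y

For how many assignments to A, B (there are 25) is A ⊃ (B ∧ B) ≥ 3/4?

16

value 1: 15 assignments (counts)
value 3/4: 1 assignment (counts)
value 1/2: 2 assignments
value 1/4: 3 assignments
value 0: 4 assignments
So 16 of the 25 assignments meet the threshold.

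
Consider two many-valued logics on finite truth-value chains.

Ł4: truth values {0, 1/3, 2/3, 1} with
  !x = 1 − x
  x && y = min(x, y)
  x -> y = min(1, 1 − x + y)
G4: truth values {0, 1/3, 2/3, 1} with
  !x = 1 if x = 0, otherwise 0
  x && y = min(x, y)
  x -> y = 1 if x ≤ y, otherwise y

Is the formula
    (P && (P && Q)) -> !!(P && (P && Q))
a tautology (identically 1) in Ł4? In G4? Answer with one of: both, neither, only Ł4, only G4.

In Ł4: every assignment gives 1 — tautology.
In G4: every assignment gives 1 — tautology.

both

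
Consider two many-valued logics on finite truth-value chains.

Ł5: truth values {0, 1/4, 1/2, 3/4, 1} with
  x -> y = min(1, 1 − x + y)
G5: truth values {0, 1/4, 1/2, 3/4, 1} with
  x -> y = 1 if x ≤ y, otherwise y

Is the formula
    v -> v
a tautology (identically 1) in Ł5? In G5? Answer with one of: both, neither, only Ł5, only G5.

both

In Ł5: every assignment gives 1 — tautology.
In G5: every assignment gives 1 — tautology.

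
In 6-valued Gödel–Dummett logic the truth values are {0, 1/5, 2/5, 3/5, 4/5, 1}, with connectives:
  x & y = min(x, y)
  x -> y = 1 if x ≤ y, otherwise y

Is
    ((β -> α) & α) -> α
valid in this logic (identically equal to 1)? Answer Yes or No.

At α = 0, β = 2/5, for instance:
β -> α = 2/5 -> 0 = 0
(β -> α) & α = 0 & 0 = 0
((β -> α) & α) -> α = 0 -> 0 = 1
and checking the remaining 35 assignments likewise gives ≥ 1 in every case.

Yes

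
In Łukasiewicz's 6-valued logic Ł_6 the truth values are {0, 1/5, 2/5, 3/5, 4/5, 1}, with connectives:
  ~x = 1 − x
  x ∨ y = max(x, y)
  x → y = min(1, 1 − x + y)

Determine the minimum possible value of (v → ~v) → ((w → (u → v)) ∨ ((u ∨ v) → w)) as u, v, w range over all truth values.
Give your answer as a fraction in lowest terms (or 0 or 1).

Take u = 1, v = 0, w = 2/5:
~v = ~0 = 1
v → ~v = 0 → 1 = 1
u → v = 1 → 0 = 0
w → (u → v) = 2/5 → 0 = 3/5
u ∨ v = 1 ∨ 0 = 1
(u ∨ v) → w = 1 → 2/5 = 2/5
(w → (u → v)) ∨ ((u ∨ v) → w) = 3/5 ∨ 2/5 = 3/5
(v → ~v) → ((w → (u → v)) ∨ ((u ∨ v) → w)) = 1 → 3/5 = 3/5
No assignment yields a value below 3/5, so this is the minimum.

3/5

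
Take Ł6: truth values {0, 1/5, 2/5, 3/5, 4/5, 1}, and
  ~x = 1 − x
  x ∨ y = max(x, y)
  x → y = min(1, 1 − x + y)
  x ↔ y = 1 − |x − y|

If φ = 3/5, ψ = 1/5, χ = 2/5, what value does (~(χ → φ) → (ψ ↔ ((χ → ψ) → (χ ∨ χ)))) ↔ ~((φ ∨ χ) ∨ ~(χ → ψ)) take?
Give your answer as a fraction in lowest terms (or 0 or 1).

2/5

χ → φ = 2/5 → 3/5 = 1
~(χ → φ) = ~1 = 0
χ → ψ = 2/5 → 1/5 = 4/5
χ ∨ χ = 2/5 ∨ 2/5 = 2/5
(χ → ψ) → (χ ∨ χ) = 4/5 → 2/5 = 3/5
ψ ↔ ((χ → ψ) → (χ ∨ χ)) = 1/5 ↔ 3/5 = 3/5
~(χ → φ) → (ψ ↔ ((χ → ψ) → (χ ∨ χ))) = 0 → 3/5 = 1
φ ∨ χ = 3/5 ∨ 2/5 = 3/5
χ → ψ = 2/5 → 1/5 = 4/5
~(χ → ψ) = ~4/5 = 1/5
(φ ∨ χ) ∨ ~(χ → ψ) = 3/5 ∨ 1/5 = 3/5
~((φ ∨ χ) ∨ ~(χ → ψ)) = ~3/5 = 2/5
(~(χ → φ) → (ψ ↔ ((χ → ψ) → (χ ∨ χ)))) ↔ ~((φ ∨ χ) ∨ ~(χ → ψ)) = 1 ↔ 2/5 = 2/5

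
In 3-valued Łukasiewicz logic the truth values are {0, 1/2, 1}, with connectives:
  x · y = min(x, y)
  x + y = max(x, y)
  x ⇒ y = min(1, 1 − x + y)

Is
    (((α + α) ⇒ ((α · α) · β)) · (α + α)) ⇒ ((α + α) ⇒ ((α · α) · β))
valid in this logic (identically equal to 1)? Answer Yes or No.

Yes

α = 0, β = 0 ↦ 1
α = 0, β = 1/2 ↦ 1
α = 0, β = 1 ↦ 1
α = 1/2, β = 0 ↦ 1
α = 1/2, β = 1/2 ↦ 1
α = 1/2, β = 1 ↦ 1
α = 1, β = 0 ↦ 1
α = 1, β = 1/2 ↦ 1
α = 1, β = 1 ↦ 1
Every assignment gives a value ≥ 1.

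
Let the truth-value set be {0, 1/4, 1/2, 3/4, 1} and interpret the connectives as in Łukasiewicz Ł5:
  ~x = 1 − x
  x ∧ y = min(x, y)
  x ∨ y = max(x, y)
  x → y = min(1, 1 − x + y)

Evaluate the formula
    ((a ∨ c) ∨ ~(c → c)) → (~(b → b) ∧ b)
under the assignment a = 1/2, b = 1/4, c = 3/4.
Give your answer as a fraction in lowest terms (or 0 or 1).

a ∨ c = 1/2 ∨ 3/4 = 3/4
c → c = 3/4 → 3/4 = 1
~(c → c) = ~1 = 0
(a ∨ c) ∨ ~(c → c) = 3/4 ∨ 0 = 3/4
b → b = 1/4 → 1/4 = 1
~(b → b) = ~1 = 0
~(b → b) ∧ b = 0 ∧ 1/4 = 0
((a ∨ c) ∨ ~(c → c)) → (~(b → b) ∧ b) = 3/4 → 0 = 1/4

1/4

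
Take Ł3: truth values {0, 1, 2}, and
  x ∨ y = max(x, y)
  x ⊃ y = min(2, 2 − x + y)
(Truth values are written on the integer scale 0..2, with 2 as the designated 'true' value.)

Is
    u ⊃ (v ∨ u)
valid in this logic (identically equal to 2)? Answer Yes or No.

Yes

u = 0, v = 0 ↦ 2
u = 0, v = 1 ↦ 2
u = 0, v = 2 ↦ 2
u = 1, v = 0 ↦ 2
u = 1, v = 1 ↦ 2
u = 1, v = 2 ↦ 2
u = 2, v = 0 ↦ 2
u = 2, v = 1 ↦ 2
u = 2, v = 2 ↦ 2
Every assignment gives a value ≥ 2.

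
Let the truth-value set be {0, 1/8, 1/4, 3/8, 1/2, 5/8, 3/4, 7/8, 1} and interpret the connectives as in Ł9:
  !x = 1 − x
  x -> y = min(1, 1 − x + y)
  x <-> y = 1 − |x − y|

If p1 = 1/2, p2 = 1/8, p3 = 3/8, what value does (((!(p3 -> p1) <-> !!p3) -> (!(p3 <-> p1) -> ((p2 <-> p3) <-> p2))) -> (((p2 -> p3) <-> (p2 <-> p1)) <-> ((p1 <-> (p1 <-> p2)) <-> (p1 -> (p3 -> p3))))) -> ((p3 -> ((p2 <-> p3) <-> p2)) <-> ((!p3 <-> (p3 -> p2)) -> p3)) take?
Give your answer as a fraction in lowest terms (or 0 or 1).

3/4

p3 -> p1 = 3/8 -> 1/2 = 1
!(p3 -> p1) = !1 = 0
!p3 = !3/8 = 5/8
!!p3 = !5/8 = 3/8
!(p3 -> p1) <-> !!p3 = 0 <-> 3/8 = 5/8
p3 <-> p1 = 3/8 <-> 1/2 = 7/8
!(p3 <-> p1) = !7/8 = 1/8
p2 <-> p3 = 1/8 <-> 3/8 = 3/4
(p2 <-> p3) <-> p2 = 3/4 <-> 1/8 = 3/8
!(p3 <-> p1) -> ((p2 <-> p3) <-> p2) = 1/8 -> 3/8 = 1
(!(p3 -> p1) <-> !!p3) -> (!(p3 <-> p1) -> ((p2 <-> p3) <-> p2)) = 5/8 -> 1 = 1
p2 -> p3 = 1/8 -> 3/8 = 1
p2 <-> p1 = 1/8 <-> 1/2 = 5/8
(p2 -> p3) <-> (p2 <-> p1) = 1 <-> 5/8 = 5/8
p1 <-> p2 = 1/2 <-> 1/8 = 5/8
p1 <-> (p1 <-> p2) = 1/2 <-> 5/8 = 7/8
p3 -> p3 = 3/8 -> 3/8 = 1
p1 -> (p3 -> p3) = 1/2 -> 1 = 1
(p1 <-> (p1 <-> p2)) <-> (p1 -> (p3 -> p3)) = 7/8 <-> 1 = 7/8
((p2 -> p3) <-> (p2 <-> p1)) <-> ((p1 <-> (p1 <-> p2)) <-> (p1 -> (p3 -> p3))) = 5/8 <-> 7/8 = 3/4
((!(p3 -> p1) <-> !!p3) -> (!(p3 <-> p1) -> ((p2 <-> p3) <-> p2))) -> (((p2 -> p3) <-> (p2 <-> p1)) <-> ((p1 <-> (p1 <-> p2)) <-> (p1 -> (p3 -> p3)))) = 1 -> 3/4 = 3/4
p2 <-> p3 = 1/8 <-> 3/8 = 3/4
(p2 <-> p3) <-> p2 = 3/4 <-> 1/8 = 3/8
p3 -> ((p2 <-> p3) <-> p2) = 3/8 -> 3/8 = 1
!p3 = !3/8 = 5/8
p3 -> p2 = 3/8 -> 1/8 = 3/4
!p3 <-> (p3 -> p2) = 5/8 <-> 3/4 = 7/8
(!p3 <-> (p3 -> p2)) -> p3 = 7/8 -> 3/8 = 1/2
(p3 -> ((p2 <-> p3) <-> p2)) <-> ((!p3 <-> (p3 -> p2)) -> p3) = 1 <-> 1/2 = 1/2
(((!(p3 -> p1) <-> !!p3) -> (!(p3 <-> p1) -> ((p2 <-> p3) <-> p2))) -> (((p2 -> p3) <-> (p2 <-> p1)) <-> ((p1 <-> (p1 <-> p2)) <-> (p1 -> (p3 -> p3))))) -> ((p3 -> ((p2 <-> p3) <-> p2)) <-> ((!p3 <-> (p3 -> p2)) -> p3)) = 3/4 -> 1/2 = 3/4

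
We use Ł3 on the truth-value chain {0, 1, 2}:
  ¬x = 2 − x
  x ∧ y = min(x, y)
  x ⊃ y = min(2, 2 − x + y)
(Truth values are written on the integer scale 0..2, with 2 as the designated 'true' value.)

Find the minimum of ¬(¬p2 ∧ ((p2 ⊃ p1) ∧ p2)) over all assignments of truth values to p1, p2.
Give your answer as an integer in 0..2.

Take p1 = 0, p2 = 1:
¬p2 = ¬1 = 1
p2 ⊃ p1 = 1 ⊃ 0 = 1
(p2 ⊃ p1) ∧ p2 = 1 ∧ 1 = 1
¬p2 ∧ ((p2 ⊃ p1) ∧ p2) = 1 ∧ 1 = 1
¬(¬p2 ∧ ((p2 ⊃ p1) ∧ p2)) = ¬1 = 1
No assignment yields a value below 1, so this is the minimum.

1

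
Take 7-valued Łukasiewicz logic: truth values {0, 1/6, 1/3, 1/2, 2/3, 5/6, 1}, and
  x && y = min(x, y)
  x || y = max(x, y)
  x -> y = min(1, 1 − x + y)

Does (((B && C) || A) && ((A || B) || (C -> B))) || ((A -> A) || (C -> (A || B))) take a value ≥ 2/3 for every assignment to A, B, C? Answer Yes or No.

At A = 0, B = 1/2, C = 1, for instance:
B && C = 1/2 && 1 = 1/2
(B && C) || A = 1/2 || 0 = 1/2
A || B = 0 || 1/2 = 1/2
C -> B = 1 -> 1/2 = 1/2
(A || B) || (C -> B) = 1/2 || 1/2 = 1/2
((B && C) || A) && ((A || B) || (C -> B)) = 1/2 && 1/2 = 1/2
A -> A = 0 -> 0 = 1
A || B = 0 || 1/2 = 1/2
C -> (A || B) = 1 -> 1/2 = 1/2
(A -> A) || (C -> (A || B)) = 1 || 1/2 = 1
(((B && C) || A) && ((A || B) || (C -> B))) || ((A -> A) || (C -> (A || B))) = 1/2 || 1 = 1
and checking the remaining 342 assignments likewise gives ≥ 2/3 in every case.

Yes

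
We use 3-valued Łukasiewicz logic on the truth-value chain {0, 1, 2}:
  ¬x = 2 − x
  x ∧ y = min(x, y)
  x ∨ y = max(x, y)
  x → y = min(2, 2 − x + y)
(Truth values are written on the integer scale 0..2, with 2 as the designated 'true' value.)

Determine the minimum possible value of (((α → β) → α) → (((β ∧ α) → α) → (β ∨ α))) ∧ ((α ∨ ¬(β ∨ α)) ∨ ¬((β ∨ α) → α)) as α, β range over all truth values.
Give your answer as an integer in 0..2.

1

Take α = 0, β = 1:
α → β = 0 → 1 = 2
(α → β) → α = 2 → 0 = 0
β ∧ α = 1 ∧ 0 = 0
(β ∧ α) → α = 0 → 0 = 2
β ∨ α = 1 ∨ 0 = 1
((β ∧ α) → α) → (β ∨ α) = 2 → 1 = 1
((α → β) → α) → (((β ∧ α) → α) → (β ∨ α)) = 0 → 1 = 2
β ∨ α = 1 ∨ 0 = 1
¬(β ∨ α) = ¬1 = 1
α ∨ ¬(β ∨ α) = 0 ∨ 1 = 1
β ∨ α = 1 ∨ 0 = 1
(β ∨ α) → α = 1 → 0 = 1
¬((β ∨ α) → α) = ¬1 = 1
(α ∨ ¬(β ∨ α)) ∨ ¬((β ∨ α) → α) = 1 ∨ 1 = 1
(((α → β) → α) → (((β ∧ α) → α) → (β ∨ α))) ∧ ((α ∨ ¬(β ∨ α)) ∨ ¬((β ∨ α) → α)) = 2 ∧ 1 = 1
No assignment yields a value below 1, so this is the minimum.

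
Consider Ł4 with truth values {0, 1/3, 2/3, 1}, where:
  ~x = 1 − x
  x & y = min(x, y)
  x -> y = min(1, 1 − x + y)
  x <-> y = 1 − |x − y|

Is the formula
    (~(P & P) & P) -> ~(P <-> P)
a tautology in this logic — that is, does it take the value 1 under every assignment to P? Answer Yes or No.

Counterexample: take P = 1/3.
P & P = 1/3 & 1/3 = 1/3
~(P & P) = ~1/3 = 2/3
~(P & P) & P = 2/3 & 1/3 = 1/3
P <-> P = 1/3 <-> 1/3 = 1
~(P <-> P) = ~1 = 0
(~(P & P) & P) -> ~(P <-> P) = 1/3 -> 0 = 2/3
This gives 2/3 ≠ 1.

No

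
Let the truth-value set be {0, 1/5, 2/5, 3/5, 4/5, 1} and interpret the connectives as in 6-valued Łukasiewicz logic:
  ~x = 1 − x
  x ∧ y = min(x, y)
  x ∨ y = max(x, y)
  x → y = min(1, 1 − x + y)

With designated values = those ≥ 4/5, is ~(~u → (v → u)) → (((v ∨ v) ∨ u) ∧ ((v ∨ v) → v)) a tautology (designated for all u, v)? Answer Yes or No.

At u = 4/5, v = 1/5, for instance:
~u = ~4/5 = 1/5
v → u = 1/5 → 4/5 = 1
~u → (v → u) = 1/5 → 1 = 1
~(~u → (v → u)) = ~1 = 0
v ∨ v = 1/5 ∨ 1/5 = 1/5
(v ∨ v) ∨ u = 1/5 ∨ 4/5 = 4/5
v ∨ v = 1/5 ∨ 1/5 = 1/5
(v ∨ v) → v = 1/5 → 1/5 = 1
((v ∨ v) ∨ u) ∧ ((v ∨ v) → v) = 4/5 ∧ 1 = 4/5
~(~u → (v → u)) → (((v ∨ v) ∨ u) ∧ ((v ∨ v) → v)) = 0 → 4/5 = 1
and checking the remaining 35 assignments likewise gives ≥ 4/5 in every case.

Yes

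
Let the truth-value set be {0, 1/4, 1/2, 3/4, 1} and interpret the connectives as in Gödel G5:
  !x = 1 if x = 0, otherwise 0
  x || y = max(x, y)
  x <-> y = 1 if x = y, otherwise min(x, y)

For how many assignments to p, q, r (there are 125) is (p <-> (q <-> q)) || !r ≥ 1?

45

value 1: 45 assignments (counts)
value 3/4: 20 assignments
value 1/2: 20 assignments
value 1/4: 20 assignments
value 0: 20 assignments
So 45 of the 125 assignments meet the threshold.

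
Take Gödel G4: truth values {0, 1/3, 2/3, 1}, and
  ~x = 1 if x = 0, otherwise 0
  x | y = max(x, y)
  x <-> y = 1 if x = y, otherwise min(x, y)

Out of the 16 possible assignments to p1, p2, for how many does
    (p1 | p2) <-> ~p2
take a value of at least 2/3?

p1 = 0, p2 = 0 ↦ 0  <
p1 = 0, p2 = 1/3 ↦ 0  <
p1 = 0, p2 = 2/3 ↦ 0  <
p1 = 0, p2 = 1 ↦ 0  <
p1 = 1/3, p2 = 0 ↦ 1/3  <
p1 = 1/3, p2 = 1/3 ↦ 0  <
p1 = 1/3, p2 = 2/3 ↦ 0  <
p1 = 1/3, p2 = 1 ↦ 0  <
p1 = 2/3, p2 = 0 ↦ 2/3  ≥
p1 = 2/3, p2 = 1/3 ↦ 0  <
p1 = 2/3, p2 = 2/3 ↦ 0  <
p1 = 2/3, p2 = 1 ↦ 0  <
p1 = 1, p2 = 0 ↦ 1  ≥
p1 = 1, p2 = 1/3 ↦ 0  <
p1 = 1, p2 = 2/3 ↦ 0  <
p1 = 1, p2 = 1 ↦ 0  <
So 2 of the 16 assignments meet the threshold.

2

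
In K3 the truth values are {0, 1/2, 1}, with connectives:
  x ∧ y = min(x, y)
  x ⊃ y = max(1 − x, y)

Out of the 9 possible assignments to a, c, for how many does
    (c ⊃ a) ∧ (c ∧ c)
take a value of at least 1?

1

a = 0, c = 0 ↦ 0  <
a = 0, c = 1/2 ↦ 1/2  <
a = 0, c = 1 ↦ 0  <
a = 1/2, c = 0 ↦ 0  <
a = 1/2, c = 1/2 ↦ 1/2  <
a = 1/2, c = 1 ↦ 1/2  <
a = 1, c = 0 ↦ 0  <
a = 1, c = 1/2 ↦ 1/2  <
a = 1, c = 1 ↦ 1  ≥
So 1 of the 9 assignments meets the threshold.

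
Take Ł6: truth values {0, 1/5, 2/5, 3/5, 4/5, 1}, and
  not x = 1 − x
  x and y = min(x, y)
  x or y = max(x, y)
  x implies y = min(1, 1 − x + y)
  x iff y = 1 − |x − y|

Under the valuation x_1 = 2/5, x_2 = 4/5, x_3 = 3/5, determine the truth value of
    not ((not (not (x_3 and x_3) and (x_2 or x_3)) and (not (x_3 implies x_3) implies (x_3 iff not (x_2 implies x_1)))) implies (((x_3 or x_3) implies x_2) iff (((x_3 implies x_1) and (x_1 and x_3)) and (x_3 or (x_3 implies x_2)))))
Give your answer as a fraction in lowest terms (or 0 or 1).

x_3 and x_3 = 3/5 and 3/5 = 3/5
not (x_3 and x_3) = not 3/5 = 2/5
x_2 or x_3 = 4/5 or 3/5 = 4/5
not (x_3 and x_3) and (x_2 or x_3) = 2/5 and 4/5 = 2/5
not (not (x_3 and x_3) and (x_2 or x_3)) = not 2/5 = 3/5
x_3 implies x_3 = 3/5 implies 3/5 = 1
not (x_3 implies x_3) = not 1 = 0
x_2 implies x_1 = 4/5 implies 2/5 = 3/5
not (x_2 implies x_1) = not 3/5 = 2/5
x_3 iff not (x_2 implies x_1) = 3/5 iff 2/5 = 4/5
not (x_3 implies x_3) implies (x_3 iff not (x_2 implies x_1)) = 0 implies 4/5 = 1
not (not (x_3 and x_3) and (x_2 or x_3)) and (not (x_3 implies x_3) implies (x_3 iff not (x_2 implies x_1))) = 3/5 and 1 = 3/5
x_3 or x_3 = 3/5 or 3/5 = 3/5
(x_3 or x_3) implies x_2 = 3/5 implies 4/5 = 1
x_3 implies x_1 = 3/5 implies 2/5 = 4/5
x_1 and x_3 = 2/5 and 3/5 = 2/5
(x_3 implies x_1) and (x_1 and x_3) = 4/5 and 2/5 = 2/5
x_3 implies x_2 = 3/5 implies 4/5 = 1
x_3 or (x_3 implies x_2) = 3/5 or 1 = 1
((x_3 implies x_1) and (x_1 and x_3)) and (x_3 or (x_3 implies x_2)) = 2/5 and 1 = 2/5
((x_3 or x_3) implies x_2) iff (((x_3 implies x_1) and (x_1 and x_3)) and (x_3 or (x_3 implies x_2))) = 1 iff 2/5 = 2/5
(not (not (x_3 and x_3) and (x_2 or x_3)) and (not (x_3 implies x_3) implies (x_3 iff not (x_2 implies x_1)))) implies (((x_3 or x_3) implies x_2) iff (((x_3 implies x_1) and (x_1 and x_3)) and (x_3 or (x_3 implies x_2)))) = 3/5 implies 2/5 = 4/5
not ((not (not (x_3 and x_3) and (x_2 or x_3)) and (not (x_3 implies x_3) implies (x_3 iff not (x_2 implies x_1)))) implies (((x_3 or x_3) implies x_2) iff (((x_3 implies x_1) and (x_1 and x_3)) and (x_3 or (x_3 implies x_2))))) = not 4/5 = 1/5

1/5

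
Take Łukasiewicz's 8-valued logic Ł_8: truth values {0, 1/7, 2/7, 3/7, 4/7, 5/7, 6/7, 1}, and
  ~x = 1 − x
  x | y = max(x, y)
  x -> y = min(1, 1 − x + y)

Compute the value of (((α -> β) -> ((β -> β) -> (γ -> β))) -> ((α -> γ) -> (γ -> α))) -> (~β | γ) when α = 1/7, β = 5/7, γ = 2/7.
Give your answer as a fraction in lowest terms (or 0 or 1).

α -> β = 1/7 -> 5/7 = 1
β -> β = 5/7 -> 5/7 = 1
γ -> β = 2/7 -> 5/7 = 1
(β -> β) -> (γ -> β) = 1 -> 1 = 1
(α -> β) -> ((β -> β) -> (γ -> β)) = 1 -> 1 = 1
α -> γ = 1/7 -> 2/7 = 1
γ -> α = 2/7 -> 1/7 = 6/7
(α -> γ) -> (γ -> α) = 1 -> 6/7 = 6/7
((α -> β) -> ((β -> β) -> (γ -> β))) -> ((α -> γ) -> (γ -> α)) = 1 -> 6/7 = 6/7
~β = ~5/7 = 2/7
~β | γ = 2/7 | 2/7 = 2/7
(((α -> β) -> ((β -> β) -> (γ -> β))) -> ((α -> γ) -> (γ -> α))) -> (~β | γ) = 6/7 -> 2/7 = 3/7

3/7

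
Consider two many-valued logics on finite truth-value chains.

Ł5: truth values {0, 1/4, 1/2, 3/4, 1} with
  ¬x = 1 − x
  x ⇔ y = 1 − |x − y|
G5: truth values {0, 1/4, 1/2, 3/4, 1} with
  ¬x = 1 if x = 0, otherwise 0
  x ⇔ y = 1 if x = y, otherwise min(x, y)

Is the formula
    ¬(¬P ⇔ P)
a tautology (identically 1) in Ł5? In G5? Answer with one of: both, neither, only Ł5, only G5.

only G5

In Ł5: at P = 1/4 the value is 1/2 — not a tautology.
In G5: every assignment gives 1 — tautology.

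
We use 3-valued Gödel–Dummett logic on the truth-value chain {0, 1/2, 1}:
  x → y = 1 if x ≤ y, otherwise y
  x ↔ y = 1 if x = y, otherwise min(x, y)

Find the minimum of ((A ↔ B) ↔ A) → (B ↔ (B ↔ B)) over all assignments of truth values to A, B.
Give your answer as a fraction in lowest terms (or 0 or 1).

Take A = 0, B = 1/2:
A ↔ B = 0 ↔ 1/2 = 0
(A ↔ B) ↔ A = 0 ↔ 0 = 1
B ↔ B = 1/2 ↔ 1/2 = 1
B ↔ (B ↔ B) = 1/2 ↔ 1 = 1/2
((A ↔ B) ↔ A) → (B ↔ (B ↔ B)) = 1 → 1/2 = 1/2
No assignment yields a value below 1/2, so this is the minimum.

1/2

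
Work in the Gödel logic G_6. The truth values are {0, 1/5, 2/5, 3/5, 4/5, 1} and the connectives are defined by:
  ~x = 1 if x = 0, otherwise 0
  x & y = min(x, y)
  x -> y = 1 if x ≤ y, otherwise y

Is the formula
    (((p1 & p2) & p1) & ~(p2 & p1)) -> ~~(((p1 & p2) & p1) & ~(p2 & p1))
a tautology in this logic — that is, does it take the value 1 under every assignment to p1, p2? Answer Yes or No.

At p1 = 3/5, p2 = 1/5, for instance:
p1 & p2 = 3/5 & 1/5 = 1/5
(p1 & p2) & p1 = 1/5 & 3/5 = 1/5
p2 & p1 = 1/5 & 3/5 = 1/5
~(p2 & p1) = ~1/5 = 0
((p1 & p2) & p1) & ~(p2 & p1) = 1/5 & 0 = 0
~(((p1 & p2) & p1) & ~(p2 & p1)) = ~0 = 1
~~(((p1 & p2) & p1) & ~(p2 & p1)) = ~1 = 0
(((p1 & p2) & p1) & ~(p2 & p1)) -> ~~(((p1 & p2) & p1) & ~(p2 & p1)) = 0 -> 0 = 1
and checking the remaining 35 assignments likewise gives ≥ 1 in every case.

Yes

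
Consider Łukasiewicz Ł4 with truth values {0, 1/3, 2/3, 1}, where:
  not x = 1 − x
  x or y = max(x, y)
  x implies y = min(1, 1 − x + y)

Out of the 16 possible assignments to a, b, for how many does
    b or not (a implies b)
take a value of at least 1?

a = 0, b = 0 ↦ 0  <
a = 0, b = 1/3 ↦ 1/3  <
a = 0, b = 2/3 ↦ 2/3  <
a = 0, b = 1 ↦ 1  ≥
a = 1/3, b = 0 ↦ 1/3  <
a = 1/3, b = 1/3 ↦ 1/3  <
a = 1/3, b = 2/3 ↦ 2/3  <
a = 1/3, b = 1 ↦ 1  ≥
a = 2/3, b = 0 ↦ 2/3  <
a = 2/3, b = 1/3 ↦ 1/3  <
a = 2/3, b = 2/3 ↦ 2/3  <
a = 2/3, b = 1 ↦ 1  ≥
a = 1, b = 0 ↦ 1  ≥
a = 1, b = 1/3 ↦ 2/3  <
a = 1, b = 2/3 ↦ 2/3  <
a = 1, b = 1 ↦ 1  ≥
So 5 of the 16 assignments meet the threshold.

5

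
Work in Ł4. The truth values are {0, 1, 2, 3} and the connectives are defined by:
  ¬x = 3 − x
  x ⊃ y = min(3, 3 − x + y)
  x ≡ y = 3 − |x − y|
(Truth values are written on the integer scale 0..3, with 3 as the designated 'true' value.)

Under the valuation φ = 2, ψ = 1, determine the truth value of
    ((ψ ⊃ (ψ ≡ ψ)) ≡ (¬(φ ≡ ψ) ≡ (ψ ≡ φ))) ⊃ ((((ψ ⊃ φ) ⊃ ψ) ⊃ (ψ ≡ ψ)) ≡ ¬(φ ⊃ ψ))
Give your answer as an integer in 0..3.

2

ψ ≡ ψ = 1 ≡ 1 = 3
ψ ⊃ (ψ ≡ ψ) = 1 ⊃ 3 = 3
φ ≡ ψ = 2 ≡ 1 = 2
¬(φ ≡ ψ) = ¬2 = 1
ψ ≡ φ = 1 ≡ 2 = 2
¬(φ ≡ ψ) ≡ (ψ ≡ φ) = 1 ≡ 2 = 2
(ψ ⊃ (ψ ≡ ψ)) ≡ (¬(φ ≡ ψ) ≡ (ψ ≡ φ)) = 3 ≡ 2 = 2
ψ ⊃ φ = 1 ⊃ 2 = 3
(ψ ⊃ φ) ⊃ ψ = 3 ⊃ 1 = 1
ψ ≡ ψ = 1 ≡ 1 = 3
((ψ ⊃ φ) ⊃ ψ) ⊃ (ψ ≡ ψ) = 1 ⊃ 3 = 3
φ ⊃ ψ = 2 ⊃ 1 = 2
¬(φ ⊃ ψ) = ¬2 = 1
(((ψ ⊃ φ) ⊃ ψ) ⊃ (ψ ≡ ψ)) ≡ ¬(φ ⊃ ψ) = 3 ≡ 1 = 1
((ψ ⊃ (ψ ≡ ψ)) ≡ (¬(φ ≡ ψ) ≡ (ψ ≡ φ))) ⊃ ((((ψ ⊃ φ) ⊃ ψ) ⊃ (ψ ≡ ψ)) ≡ ¬(φ ⊃ ψ)) = 2 ⊃ 1 = 2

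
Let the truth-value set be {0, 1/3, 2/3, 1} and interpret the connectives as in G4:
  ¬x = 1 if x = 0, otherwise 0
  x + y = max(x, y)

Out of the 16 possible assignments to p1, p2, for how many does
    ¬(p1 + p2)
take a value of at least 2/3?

p1 = 0, p2 = 0 ↦ 1  ≥
p1 = 0, p2 = 1/3 ↦ 0  <
p1 = 0, p2 = 2/3 ↦ 0  <
p1 = 0, p2 = 1 ↦ 0  <
p1 = 1/3, p2 = 0 ↦ 0  <
p1 = 1/3, p2 = 1/3 ↦ 0  <
p1 = 1/3, p2 = 2/3 ↦ 0  <
p1 = 1/3, p2 = 1 ↦ 0  <
p1 = 2/3, p2 = 0 ↦ 0  <
p1 = 2/3, p2 = 1/3 ↦ 0  <
p1 = 2/3, p2 = 2/3 ↦ 0  <
p1 = 2/3, p2 = 1 ↦ 0  <
p1 = 1, p2 = 0 ↦ 0  <
p1 = 1, p2 = 1/3 ↦ 0  <
p1 = 1, p2 = 2/3 ↦ 0  <
p1 = 1, p2 = 1 ↦ 0  <
So 1 of the 16 assignments meets the threshold.

1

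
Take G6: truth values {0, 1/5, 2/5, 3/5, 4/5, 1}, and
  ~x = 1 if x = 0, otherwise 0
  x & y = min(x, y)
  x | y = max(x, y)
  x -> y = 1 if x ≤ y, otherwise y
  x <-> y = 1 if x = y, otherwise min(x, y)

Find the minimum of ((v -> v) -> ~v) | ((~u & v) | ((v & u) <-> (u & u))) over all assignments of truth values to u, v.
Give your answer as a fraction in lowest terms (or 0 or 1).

1/5

Take u = 2/5, v = 1/5:
v -> v = 1/5 -> 1/5 = 1
~v = ~1/5 = 0
(v -> v) -> ~v = 1 -> 0 = 0
~u = ~2/5 = 0
~u & v = 0 & 1/5 = 0
v & u = 1/5 & 2/5 = 1/5
u & u = 2/5 & 2/5 = 2/5
(v & u) <-> (u & u) = 1/5 <-> 2/5 = 1/5
(~u & v) | ((v & u) <-> (u & u)) = 0 | 1/5 = 1/5
((v -> v) -> ~v) | ((~u & v) | ((v & u) <-> (u & u))) = 0 | 1/5 = 1/5
No assignment yields a value below 1/5, so this is the minimum.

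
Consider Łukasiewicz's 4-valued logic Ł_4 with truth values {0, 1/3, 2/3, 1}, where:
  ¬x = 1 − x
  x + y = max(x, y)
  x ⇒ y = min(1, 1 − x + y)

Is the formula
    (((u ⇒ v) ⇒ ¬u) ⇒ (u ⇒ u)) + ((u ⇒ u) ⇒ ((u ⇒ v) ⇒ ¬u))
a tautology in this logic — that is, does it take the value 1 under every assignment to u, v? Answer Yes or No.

Yes

u = 0, v = 0 ↦ 1
u = 0, v = 1/3 ↦ 1
u = 0, v = 2/3 ↦ 1
u = 0, v = 1 ↦ 1
u = 1/3, v = 0 ↦ 1
u = 1/3, v = 1/3 ↦ 1
u = 1/3, v = 2/3 ↦ 1
u = 1/3, v = 1 ↦ 1
u = 2/3, v = 0 ↦ 1
u = 2/3, v = 1/3 ↦ 1
u = 2/3, v = 2/3 ↦ 1
u = 2/3, v = 1 ↦ 1
u = 1, v = 0 ↦ 1
u = 1, v = 1/3 ↦ 1
u = 1, v = 2/3 ↦ 1
u = 1, v = 1 ↦ 1
Every assignment gives a value ≥ 1.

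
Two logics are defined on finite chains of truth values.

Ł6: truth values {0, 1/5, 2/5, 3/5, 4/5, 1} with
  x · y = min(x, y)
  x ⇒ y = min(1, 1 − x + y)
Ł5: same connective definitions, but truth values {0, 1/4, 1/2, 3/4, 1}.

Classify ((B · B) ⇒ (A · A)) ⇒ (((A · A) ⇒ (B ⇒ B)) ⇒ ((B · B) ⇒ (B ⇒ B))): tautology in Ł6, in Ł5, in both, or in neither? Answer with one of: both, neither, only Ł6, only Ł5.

In Ł6: every assignment gives 1 — tautology.
In Ł5: every assignment gives 1 — tautology.

both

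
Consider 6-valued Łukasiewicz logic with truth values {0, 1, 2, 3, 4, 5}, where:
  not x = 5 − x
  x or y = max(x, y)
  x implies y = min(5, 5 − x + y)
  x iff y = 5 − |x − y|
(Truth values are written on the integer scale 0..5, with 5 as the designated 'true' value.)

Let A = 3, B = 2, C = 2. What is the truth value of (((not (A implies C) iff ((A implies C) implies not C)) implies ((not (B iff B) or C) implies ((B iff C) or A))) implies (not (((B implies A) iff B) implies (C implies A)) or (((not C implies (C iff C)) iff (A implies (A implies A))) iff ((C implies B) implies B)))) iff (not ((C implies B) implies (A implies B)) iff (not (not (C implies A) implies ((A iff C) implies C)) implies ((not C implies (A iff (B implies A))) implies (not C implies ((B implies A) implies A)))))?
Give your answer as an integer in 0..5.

A implies C = 3 implies 2 = 4
not (A implies C) = not 4 = 1
A implies C = 3 implies 2 = 4
not C = not 2 = 3
(A implies C) implies not C = 4 implies 3 = 4
not (A implies C) iff ((A implies C) implies not C) = 1 iff 4 = 2
B iff B = 2 iff 2 = 5
not (B iff B) = not 5 = 0
not (B iff B) or C = 0 or 2 = 2
B iff C = 2 iff 2 = 5
(B iff C) or A = 5 or 3 = 5
(not (B iff B) or C) implies ((B iff C) or A) = 2 implies 5 = 5
(not (A implies C) iff ((A implies C) implies not C)) implies ((not (B iff B) or C) implies ((B iff C) or A)) = 2 implies 5 = 5
B implies A = 2 implies 3 = 5
(B implies A) iff B = 5 iff 2 = 2
C implies A = 2 implies 3 = 5
((B implies A) iff B) implies (C implies A) = 2 implies 5 = 5
not (((B implies A) iff B) implies (C implies A)) = not 5 = 0
not C = not 2 = 3
C iff C = 2 iff 2 = 5
not C implies (C iff C) = 3 implies 5 = 5
A implies A = 3 implies 3 = 5
A implies (A implies A) = 3 implies 5 = 5
(not C implies (C iff C)) iff (A implies (A implies A)) = 5 iff 5 = 5
C implies B = 2 implies 2 = 5
(C implies B) implies B = 5 implies 2 = 2
((not C implies (C iff C)) iff (A implies (A implies A))) iff ((C implies B) implies B) = 5 iff 2 = 2
not (((B implies A) iff B) implies (C implies A)) or (((not C implies (C iff C)) iff (A implies (A implies A))) iff ((C implies B) implies B)) = 0 or 2 = 2
((not (A implies C) iff ((A implies C) implies not C)) implies ((not (B iff B) or C) implies ((B iff C) or A))) implies (not (((B implies A) iff B) implies (C implies A)) or (((not C implies (C iff C)) iff (A implies (A implies A))) iff ((C implies B) implies B))) = 5 implies 2 = 2
C implies B = 2 implies 2 = 5
A implies B = 3 implies 2 = 4
(C implies B) implies (A implies B) = 5 implies 4 = 4
not ((C implies B) implies (A implies B)) = not 4 = 1
C implies A = 2 implies 3 = 5
not (C implies A) = not 5 = 0
A iff C = 3 iff 2 = 4
(A iff C) implies C = 4 implies 2 = 3
not (C implies A) implies ((A iff C) implies C) = 0 implies 3 = 5
not (not (C implies A) implies ((A iff C) implies C)) = not 5 = 0
not C = not 2 = 3
B implies A = 2 implies 3 = 5
A iff (B implies A) = 3 iff 5 = 3
not C implies (A iff (B implies A)) = 3 implies 3 = 5
not C = not 2 = 3
B implies A = 2 implies 3 = 5
(B implies A) implies A = 5 implies 3 = 3
not C implies ((B implies A) implies A) = 3 implies 3 = 5
(not C implies (A iff (B implies A))) implies (not C implies ((B implies A) implies A)) = 5 implies 5 = 5
not (not (C implies A) implies ((A iff C) implies C)) implies ((not C implies (A iff (B implies A))) implies (not C implies ((B implies A) implies A))) = 0 implies 5 = 5
not ((C implies B) implies (A implies B)) iff (not (not (C implies A) implies ((A iff C) implies C)) implies ((not C implies (A iff (B implies A))) implies (not C implies ((B implies A) implies A)))) = 1 iff 5 = 1
(((not (A implies C) iff ((A implies C) implies not C)) implies ((not (B iff B) or C) implies ((B iff C) or A))) implies (not (((B implies A) iff B) implies (C implies A)) or (((not C implies (C iff C)) iff (A implies (A implies A))) iff ((C implies B) implies B)))) iff (not ((C implies B) implies (A implies B)) iff (not (not (C implies A) implies ((A iff C) implies C)) implies ((not C implies (A iff (B implies A))) implies (not C implies ((B implies A) implies A))))) = 2 iff 1 = 4

4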